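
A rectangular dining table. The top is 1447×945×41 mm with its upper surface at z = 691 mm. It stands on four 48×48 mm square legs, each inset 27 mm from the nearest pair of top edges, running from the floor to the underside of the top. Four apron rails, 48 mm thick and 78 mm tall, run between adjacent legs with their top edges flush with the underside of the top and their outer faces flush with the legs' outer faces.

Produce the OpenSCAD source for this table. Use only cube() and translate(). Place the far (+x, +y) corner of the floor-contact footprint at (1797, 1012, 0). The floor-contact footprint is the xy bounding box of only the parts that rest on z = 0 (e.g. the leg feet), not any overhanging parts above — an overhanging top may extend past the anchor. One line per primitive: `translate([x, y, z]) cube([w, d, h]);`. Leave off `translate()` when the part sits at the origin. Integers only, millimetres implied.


// leg_h = 691 - 41 = 650
// apron z = 650 - 78 = 572
translate([377, 94, 650]) cube([1447, 945, 41]);
translate([404, 121, 0]) cube([48, 48, 650]);
translate([1749, 121, 0]) cube([48, 48, 650]);
translate([404, 964, 0]) cube([48, 48, 650]);
translate([1749, 964, 0]) cube([48, 48, 650]);
translate([452, 121, 572]) cube([1297, 48, 78]);
translate([452, 964, 572]) cube([1297, 48, 78]);
translate([404, 169, 572]) cube([48, 795, 78]);
translate([1749, 169, 572]) cube([48, 795, 78]);


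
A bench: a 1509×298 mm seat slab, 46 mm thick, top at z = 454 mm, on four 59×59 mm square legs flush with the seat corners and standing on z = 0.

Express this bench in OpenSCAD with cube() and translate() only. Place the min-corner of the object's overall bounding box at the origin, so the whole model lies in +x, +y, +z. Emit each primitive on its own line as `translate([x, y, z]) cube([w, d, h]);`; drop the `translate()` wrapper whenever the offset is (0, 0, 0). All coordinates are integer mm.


translate([0, 0, 408]) cube([1509, 298, 46]);
cube([59, 59, 408]);
translate([0, 239, 0]) cube([59, 59, 408]);
translate([1450, 0, 0]) cube([59, 59, 408]);
translate([1450, 239, 0]) cube([59, 59, 408]);


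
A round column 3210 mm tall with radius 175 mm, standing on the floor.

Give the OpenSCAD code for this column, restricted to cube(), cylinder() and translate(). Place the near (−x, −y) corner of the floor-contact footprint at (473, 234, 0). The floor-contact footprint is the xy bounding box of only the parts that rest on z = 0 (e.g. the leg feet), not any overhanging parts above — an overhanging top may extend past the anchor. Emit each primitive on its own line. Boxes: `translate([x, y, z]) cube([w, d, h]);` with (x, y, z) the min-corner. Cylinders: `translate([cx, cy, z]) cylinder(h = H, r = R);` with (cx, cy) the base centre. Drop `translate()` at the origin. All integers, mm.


translate([648, 409, 0]) cylinder(h = 3210, r = 175);


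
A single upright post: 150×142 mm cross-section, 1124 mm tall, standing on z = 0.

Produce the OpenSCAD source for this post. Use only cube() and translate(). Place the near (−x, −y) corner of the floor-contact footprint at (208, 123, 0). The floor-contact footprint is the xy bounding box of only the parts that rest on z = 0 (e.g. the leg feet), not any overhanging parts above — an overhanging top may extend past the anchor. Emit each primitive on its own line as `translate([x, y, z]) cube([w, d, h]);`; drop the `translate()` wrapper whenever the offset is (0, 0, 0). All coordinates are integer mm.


translate([208, 123, 0]) cube([150, 142, 1124]);


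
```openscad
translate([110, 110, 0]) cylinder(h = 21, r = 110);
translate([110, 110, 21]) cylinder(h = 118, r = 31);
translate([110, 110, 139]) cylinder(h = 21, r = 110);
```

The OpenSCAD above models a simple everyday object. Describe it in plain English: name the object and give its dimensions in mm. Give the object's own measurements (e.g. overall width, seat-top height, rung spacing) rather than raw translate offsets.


A spool: two coaxial disc flanges of radius 110 mm and thickness 21 mm, joined by a core cylinder of radius 31 mm and height 118 mm. The lower flange rests on z = 0 and the three cylinders share a vertical axis.


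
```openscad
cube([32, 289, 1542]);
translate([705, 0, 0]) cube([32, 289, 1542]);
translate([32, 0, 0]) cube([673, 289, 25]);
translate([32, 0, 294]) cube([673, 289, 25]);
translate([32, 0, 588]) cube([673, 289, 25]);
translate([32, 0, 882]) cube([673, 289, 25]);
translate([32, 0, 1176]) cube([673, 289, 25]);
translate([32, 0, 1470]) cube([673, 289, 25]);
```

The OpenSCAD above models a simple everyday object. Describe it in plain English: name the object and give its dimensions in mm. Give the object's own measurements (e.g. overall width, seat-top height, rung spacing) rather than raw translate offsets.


An open bookshelf. Two side panels, each 32 mm thick, 289 mm deep and 1542 mm tall, stand 737 mm apart (outside-to-outside). Between them sit 6 shelves, each 25 mm thick and 289 mm deep, spanning the full gap between the sides. The bottom shelf rests on the floor (its underside at z = 0) and the clear gap between one shelf's top and the next shelf's underside is 269 mm.


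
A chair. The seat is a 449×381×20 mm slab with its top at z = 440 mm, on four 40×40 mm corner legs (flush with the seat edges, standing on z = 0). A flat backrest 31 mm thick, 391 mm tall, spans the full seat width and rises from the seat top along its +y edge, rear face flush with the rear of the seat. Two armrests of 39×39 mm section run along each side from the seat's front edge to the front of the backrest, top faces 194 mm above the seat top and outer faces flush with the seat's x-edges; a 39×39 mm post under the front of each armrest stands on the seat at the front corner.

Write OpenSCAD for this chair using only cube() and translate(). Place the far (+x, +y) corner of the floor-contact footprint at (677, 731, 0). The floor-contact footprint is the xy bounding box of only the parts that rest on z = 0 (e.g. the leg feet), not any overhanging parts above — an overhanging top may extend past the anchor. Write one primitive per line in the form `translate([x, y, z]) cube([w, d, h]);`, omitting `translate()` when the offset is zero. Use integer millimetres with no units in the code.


translate([228, 350, 420]) cube([449, 381, 20]);
translate([228, 350, 0]) cube([40, 40, 420]);
translate([637, 350, 0]) cube([40, 40, 420]);
translate([228, 691, 0]) cube([40, 40, 420]);
translate([637, 691, 0]) cube([40, 40, 420]);
translate([228, 700, 440]) cube([449, 31, 391]);
translate([228, 350, 595]) cube([39, 350, 39]);
translate([638, 350, 595]) cube([39, 350, 39]);
translate([228, 350, 440]) cube([39, 39, 155]);
translate([638, 350, 440]) cube([39, 39, 155]);


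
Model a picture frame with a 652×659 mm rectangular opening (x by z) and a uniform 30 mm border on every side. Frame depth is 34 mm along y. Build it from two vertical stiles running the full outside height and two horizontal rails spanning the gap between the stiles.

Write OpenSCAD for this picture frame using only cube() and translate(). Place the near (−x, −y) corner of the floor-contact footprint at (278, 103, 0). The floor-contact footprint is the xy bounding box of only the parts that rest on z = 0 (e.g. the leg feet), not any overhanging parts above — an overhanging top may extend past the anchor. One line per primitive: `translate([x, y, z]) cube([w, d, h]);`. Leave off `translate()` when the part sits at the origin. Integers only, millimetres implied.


translate([278, 103, 0]) cube([30, 34, 719]);
translate([960, 103, 0]) cube([30, 34, 719]);
translate([308, 103, 0]) cube([652, 34, 30]);
translate([308, 103, 689]) cube([652, 34, 30]);


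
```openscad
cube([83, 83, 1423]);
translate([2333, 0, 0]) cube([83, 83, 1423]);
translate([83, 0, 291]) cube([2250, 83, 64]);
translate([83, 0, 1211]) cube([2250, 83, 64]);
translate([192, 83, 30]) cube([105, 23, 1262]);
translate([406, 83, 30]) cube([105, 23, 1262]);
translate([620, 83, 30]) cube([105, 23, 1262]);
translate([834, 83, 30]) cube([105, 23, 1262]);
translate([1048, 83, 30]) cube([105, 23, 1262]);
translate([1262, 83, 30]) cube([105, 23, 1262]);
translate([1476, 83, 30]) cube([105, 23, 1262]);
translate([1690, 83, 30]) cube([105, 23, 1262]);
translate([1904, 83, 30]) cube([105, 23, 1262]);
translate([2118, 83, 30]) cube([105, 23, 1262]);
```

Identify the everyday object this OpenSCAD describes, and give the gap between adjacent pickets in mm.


A fence section. The picket gap is 109 mm.

Two posts, two rails, 10 pickets — a fence section. Span 2250 mm holds 10 pickets of 105 mm with 11 equal gaps: ⌊(2250 − 10·105) / 11⌋ = 109 mm.


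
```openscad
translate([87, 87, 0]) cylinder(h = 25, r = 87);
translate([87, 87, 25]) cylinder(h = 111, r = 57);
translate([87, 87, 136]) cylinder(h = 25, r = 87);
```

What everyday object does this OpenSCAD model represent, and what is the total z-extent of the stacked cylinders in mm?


A spool. The overall height is 161 mm.

Three coaxial cylinders, large–small–large — a spool. Two 25 mm flanges and a 111 mm core give 25 + 111 + 25 = 161 mm.


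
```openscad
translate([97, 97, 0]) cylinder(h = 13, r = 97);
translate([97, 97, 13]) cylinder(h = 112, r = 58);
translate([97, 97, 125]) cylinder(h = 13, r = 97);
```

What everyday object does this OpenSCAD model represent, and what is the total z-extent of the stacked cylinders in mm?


A spool. The overall height is 138 mm.

Three coaxial cylinders, large–small–large — a spool. Two 13 mm flanges and a 112 mm core give 13 + 112 + 13 = 138 mm.


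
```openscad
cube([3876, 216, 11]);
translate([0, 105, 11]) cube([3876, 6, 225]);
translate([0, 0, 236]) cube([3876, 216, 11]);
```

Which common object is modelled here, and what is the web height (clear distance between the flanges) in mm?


An I-beam. The web height is 225 mm.

Two wide flanges with a thin centred web — an I-beam. Overall 247 mm minus two 11 mm flanges gives a web of 247 − 2·11 = 225 mm.


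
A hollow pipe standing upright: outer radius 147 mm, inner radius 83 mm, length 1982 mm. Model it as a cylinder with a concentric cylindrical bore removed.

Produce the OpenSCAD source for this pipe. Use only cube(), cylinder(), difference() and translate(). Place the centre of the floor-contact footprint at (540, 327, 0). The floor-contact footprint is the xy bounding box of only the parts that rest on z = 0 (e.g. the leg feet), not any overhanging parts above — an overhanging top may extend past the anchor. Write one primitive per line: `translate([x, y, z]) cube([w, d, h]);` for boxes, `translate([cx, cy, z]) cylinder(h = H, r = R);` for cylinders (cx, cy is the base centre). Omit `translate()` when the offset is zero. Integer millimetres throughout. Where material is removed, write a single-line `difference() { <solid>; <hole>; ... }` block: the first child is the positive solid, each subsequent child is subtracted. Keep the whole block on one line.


difference() { translate([540, 327, 0]) cylinder(h = 1982, r = 147); translate([540, 327, 0]) cylinder(h = 1982, r = 83); }


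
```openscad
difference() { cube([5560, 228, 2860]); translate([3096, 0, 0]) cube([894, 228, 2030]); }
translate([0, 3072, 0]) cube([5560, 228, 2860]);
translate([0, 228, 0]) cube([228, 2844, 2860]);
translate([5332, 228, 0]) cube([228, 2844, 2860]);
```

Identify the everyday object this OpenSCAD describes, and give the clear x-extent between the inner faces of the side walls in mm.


A single room. The interior width is 5104 mm.

Four walls enclosing a rectangle with a door in the front wall — a room. Outside width 5560 minus two 228 mm walls gives 5104 mm.


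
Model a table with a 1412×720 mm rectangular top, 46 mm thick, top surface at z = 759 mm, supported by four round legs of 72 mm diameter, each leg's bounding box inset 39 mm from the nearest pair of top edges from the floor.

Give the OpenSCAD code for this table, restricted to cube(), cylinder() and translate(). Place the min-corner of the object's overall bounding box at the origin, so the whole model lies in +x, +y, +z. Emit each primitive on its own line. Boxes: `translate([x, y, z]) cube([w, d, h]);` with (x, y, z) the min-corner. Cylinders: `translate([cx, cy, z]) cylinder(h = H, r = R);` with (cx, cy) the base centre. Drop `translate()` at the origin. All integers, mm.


// leg_h = 759 - 46 = 713
translate([0, 0, 713]) cube([1412, 720, 46]);
translate([75, 75, 0]) cylinder(h = 713, r = 36);
translate([1337, 75, 0]) cylinder(h = 713, r = 36);
translate([75, 645, 0]) cylinder(h = 713, r = 36);
translate([1337, 645, 0]) cylinder(h = 713, r = 36);


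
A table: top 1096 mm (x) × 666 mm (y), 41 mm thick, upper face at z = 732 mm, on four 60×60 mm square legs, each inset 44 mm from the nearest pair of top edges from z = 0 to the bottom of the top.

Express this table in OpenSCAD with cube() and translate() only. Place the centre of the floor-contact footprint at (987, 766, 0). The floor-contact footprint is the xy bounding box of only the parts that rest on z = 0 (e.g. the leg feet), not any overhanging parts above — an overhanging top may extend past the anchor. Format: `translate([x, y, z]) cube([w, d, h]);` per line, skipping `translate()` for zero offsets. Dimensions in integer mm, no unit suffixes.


translate([439, 433, 691]) cube([1096, 666, 41]);
translate([483, 477, 0]) cube([60, 60, 691]);
translate([1431, 477, 0]) cube([60, 60, 691]);
translate([483, 995, 0]) cube([60, 60, 691]);
translate([1431, 995, 0]) cube([60, 60, 691]);


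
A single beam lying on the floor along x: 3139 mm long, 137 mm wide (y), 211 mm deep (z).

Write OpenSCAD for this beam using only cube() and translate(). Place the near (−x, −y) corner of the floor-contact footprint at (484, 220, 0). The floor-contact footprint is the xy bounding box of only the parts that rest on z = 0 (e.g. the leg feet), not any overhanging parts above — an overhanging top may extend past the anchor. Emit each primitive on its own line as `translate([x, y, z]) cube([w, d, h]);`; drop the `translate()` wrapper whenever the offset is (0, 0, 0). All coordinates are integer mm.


translate([484, 220, 0]) cube([3139, 137, 211]);


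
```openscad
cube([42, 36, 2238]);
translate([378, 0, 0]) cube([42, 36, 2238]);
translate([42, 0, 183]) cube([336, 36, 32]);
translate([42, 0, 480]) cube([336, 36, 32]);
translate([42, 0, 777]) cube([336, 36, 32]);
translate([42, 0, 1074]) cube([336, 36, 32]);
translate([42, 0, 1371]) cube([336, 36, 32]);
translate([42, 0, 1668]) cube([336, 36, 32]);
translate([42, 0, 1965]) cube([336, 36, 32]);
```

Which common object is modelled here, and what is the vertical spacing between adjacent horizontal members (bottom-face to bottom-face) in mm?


A ladder. The rung spacing is 297 mm.

Two tall 42×36 posts with 7 short bars between them — a ladder. Adjacent rungs sit at z = 183 and z = 480, so the spacing is 480 − 183 = 297 mm.


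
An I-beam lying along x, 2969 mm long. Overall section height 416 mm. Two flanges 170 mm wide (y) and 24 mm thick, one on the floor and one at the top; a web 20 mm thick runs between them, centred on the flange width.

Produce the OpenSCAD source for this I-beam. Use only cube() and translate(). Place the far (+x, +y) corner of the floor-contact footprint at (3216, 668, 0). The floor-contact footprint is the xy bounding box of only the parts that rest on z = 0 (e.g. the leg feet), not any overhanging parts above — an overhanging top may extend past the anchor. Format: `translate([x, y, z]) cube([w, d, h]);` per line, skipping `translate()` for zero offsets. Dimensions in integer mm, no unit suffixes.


translate([247, 498, 0]) cube([2969, 170, 24]);
translate([247, 573, 24]) cube([2969, 20, 368]);
translate([247, 498, 392]) cube([2969, 170, 24]);


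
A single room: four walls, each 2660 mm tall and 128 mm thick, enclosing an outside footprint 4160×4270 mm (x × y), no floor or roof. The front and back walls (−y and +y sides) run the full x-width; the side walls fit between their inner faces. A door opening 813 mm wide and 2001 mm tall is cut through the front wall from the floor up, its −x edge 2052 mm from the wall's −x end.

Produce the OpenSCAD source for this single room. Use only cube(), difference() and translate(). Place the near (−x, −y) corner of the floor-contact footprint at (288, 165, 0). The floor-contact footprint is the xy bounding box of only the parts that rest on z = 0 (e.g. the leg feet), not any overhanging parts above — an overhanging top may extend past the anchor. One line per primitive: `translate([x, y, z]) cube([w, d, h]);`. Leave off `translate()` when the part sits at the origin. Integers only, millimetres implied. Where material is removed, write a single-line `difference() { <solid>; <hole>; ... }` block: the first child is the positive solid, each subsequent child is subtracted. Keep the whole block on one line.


difference() { translate([288, 165, 0]) cube([4160, 128, 2660]); translate([2340, 165, 0]) cube([813, 128, 2001]); }
translate([288, 4307, 0]) cube([4160, 128, 2660]);
translate([288, 293, 0]) cube([128, 4014, 2660]);
translate([4320, 293, 0]) cube([128, 4014, 2660]);


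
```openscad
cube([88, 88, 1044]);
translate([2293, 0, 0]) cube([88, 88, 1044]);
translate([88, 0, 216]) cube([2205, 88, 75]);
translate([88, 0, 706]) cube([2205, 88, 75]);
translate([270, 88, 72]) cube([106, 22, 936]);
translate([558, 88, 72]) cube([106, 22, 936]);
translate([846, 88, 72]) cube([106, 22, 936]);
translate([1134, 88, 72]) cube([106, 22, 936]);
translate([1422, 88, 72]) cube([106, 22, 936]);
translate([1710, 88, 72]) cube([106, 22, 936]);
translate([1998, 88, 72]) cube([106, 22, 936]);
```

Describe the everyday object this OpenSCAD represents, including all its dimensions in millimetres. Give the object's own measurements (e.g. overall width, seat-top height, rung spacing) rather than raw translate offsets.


A fence section. Two 88×88 mm posts, 1044 mm tall, stand on the floor with a clear span of 2205 mm between their inner faces. Two horizontal rails of 88×75 mm section span the gap between the posts with their undersides at z = 216 mm and z = 706 mm, flush with the posts' −y face. 7 pickets, each 106 mm wide, 22 mm thick and 936 mm tall, are fixed to the +y face of the rails with their bottoms at z = 72 mm, spaced across the span with a 182 mm gap after the −x post and between neighbouring pickets, with 189 mm left before the +x post.


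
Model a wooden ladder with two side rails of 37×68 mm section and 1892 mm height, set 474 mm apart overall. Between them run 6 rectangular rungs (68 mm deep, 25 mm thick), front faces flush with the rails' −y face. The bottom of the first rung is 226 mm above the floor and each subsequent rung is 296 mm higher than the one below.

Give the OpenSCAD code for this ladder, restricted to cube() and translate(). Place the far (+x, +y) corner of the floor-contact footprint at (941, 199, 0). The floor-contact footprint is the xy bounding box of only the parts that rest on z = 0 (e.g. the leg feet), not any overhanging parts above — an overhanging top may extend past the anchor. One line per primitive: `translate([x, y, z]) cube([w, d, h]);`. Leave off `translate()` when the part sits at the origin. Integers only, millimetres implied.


translate([467, 131, 0]) cube([37, 68, 1892]);
translate([904, 131, 0]) cube([37, 68, 1892]);
translate([504, 131, 226]) cube([400, 68, 25]);
translate([504, 131, 522]) cube([400, 68, 25]);
translate([504, 131, 818]) cube([400, 68, 25]);
translate([504, 131, 1114]) cube([400, 68, 25]);
translate([504, 131, 1410]) cube([400, 68, 25]);
translate([504, 131, 1706]) cube([400, 68, 25]);


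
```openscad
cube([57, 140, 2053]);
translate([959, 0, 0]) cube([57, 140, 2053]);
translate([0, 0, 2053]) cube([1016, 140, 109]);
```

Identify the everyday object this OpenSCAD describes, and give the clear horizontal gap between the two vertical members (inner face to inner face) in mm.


A door frame. The clear opening width is 902 mm.

Two 2053 mm tall posts with a header on top — a door frame. The left jamb is 57 mm wide at x = 0; the right jamb starts at x = 959. The clear opening is 959 − 57 = 902 mm.


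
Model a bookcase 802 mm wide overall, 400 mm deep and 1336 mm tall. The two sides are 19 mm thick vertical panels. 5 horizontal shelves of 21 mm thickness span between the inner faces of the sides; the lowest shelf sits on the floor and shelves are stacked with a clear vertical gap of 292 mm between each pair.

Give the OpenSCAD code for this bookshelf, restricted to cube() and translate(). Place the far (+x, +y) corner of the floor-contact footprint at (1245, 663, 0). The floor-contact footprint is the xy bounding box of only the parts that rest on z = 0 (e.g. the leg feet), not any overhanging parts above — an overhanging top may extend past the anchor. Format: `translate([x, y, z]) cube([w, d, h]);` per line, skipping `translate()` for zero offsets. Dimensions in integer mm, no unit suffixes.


translate([443, 263, 0]) cube([19, 400, 1336]);
translate([1226, 263, 0]) cube([19, 400, 1336]);
translate([462, 263, 0]) cube([764, 400, 21]);
translate([462, 263, 313]) cube([764, 400, 21]);
translate([462, 263, 626]) cube([764, 400, 21]);
translate([462, 263, 939]) cube([764, 400, 21]);
translate([462, 263, 1252]) cube([764, 400, 21]);


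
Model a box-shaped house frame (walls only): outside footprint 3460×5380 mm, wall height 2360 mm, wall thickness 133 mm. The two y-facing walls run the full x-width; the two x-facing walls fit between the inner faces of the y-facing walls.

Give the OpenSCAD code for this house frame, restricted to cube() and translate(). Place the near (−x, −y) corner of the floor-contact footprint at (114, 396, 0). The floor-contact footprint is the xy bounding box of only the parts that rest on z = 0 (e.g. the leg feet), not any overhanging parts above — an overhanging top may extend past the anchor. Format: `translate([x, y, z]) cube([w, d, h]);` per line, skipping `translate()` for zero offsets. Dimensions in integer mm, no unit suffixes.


translate([114, 396, 0]) cube([3460, 133, 2360]);
translate([114, 5643, 0]) cube([3460, 133, 2360]);
translate([114, 529, 0]) cube([133, 5114, 2360]);
translate([3441, 529, 0]) cube([133, 5114, 2360]);


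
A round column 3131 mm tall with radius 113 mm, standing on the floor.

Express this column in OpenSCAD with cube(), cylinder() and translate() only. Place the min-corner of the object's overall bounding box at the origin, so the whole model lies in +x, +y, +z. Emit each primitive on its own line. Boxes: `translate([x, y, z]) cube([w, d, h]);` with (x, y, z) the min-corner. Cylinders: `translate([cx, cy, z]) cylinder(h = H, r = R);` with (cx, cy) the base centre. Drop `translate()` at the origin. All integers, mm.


translate([113, 113, 0]) cylinder(h = 3131, r = 113);


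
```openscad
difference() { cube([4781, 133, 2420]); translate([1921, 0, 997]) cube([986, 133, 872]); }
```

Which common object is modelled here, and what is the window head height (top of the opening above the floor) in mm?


A wall with a window opening. The window head height is 1869 mm.

A wall with a rectangular opening subtracted — a window. Sill at z = 997, opening 872 mm tall, so the head is at 997 + 872 = 1869 mm.


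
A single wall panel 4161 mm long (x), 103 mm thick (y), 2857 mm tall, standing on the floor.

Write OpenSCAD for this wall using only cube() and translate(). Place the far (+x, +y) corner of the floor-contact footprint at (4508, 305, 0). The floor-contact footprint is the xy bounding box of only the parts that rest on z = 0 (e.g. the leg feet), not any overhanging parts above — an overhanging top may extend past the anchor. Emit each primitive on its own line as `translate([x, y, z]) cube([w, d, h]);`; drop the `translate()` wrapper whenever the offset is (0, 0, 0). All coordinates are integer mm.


translate([347, 202, 0]) cube([4161, 103, 2857]);


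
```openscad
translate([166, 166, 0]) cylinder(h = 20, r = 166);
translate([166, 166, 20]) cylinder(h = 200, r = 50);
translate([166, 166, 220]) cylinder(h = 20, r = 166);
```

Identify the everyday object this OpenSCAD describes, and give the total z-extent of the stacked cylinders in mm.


A spool. The overall height is 240 mm.

Three coaxial cylinders, large–small–large — a spool. Two 20 mm flanges and a 200 mm core give 20 + 200 + 20 = 240 mm.


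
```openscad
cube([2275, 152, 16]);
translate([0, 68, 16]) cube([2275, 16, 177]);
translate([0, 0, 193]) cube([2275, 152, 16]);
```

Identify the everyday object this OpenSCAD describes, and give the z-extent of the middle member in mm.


An I-beam. The web height is 177 mm.

Two wide flanges with a thin centred web — an I-beam. Overall 209 mm minus two 16 mm flanges gives a web of 209 − 2·16 = 177 mm.


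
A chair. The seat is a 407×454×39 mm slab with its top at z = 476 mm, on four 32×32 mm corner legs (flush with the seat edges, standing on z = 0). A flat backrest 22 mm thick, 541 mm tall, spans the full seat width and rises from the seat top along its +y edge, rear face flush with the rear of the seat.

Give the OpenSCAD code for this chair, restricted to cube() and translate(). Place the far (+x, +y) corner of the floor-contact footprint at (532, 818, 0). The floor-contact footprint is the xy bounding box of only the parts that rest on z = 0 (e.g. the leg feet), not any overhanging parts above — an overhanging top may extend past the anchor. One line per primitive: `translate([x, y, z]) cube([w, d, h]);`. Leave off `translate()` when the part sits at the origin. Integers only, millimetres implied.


// leg_h = 476 - 39 = 437
translate([125, 364, 437]) cube([407, 454, 39]);
translate([125, 364, 0]) cube([32, 32, 437]);
translate([500, 364, 0]) cube([32, 32, 437]);
translate([125, 786, 0]) cube([32, 32, 437]);
translate([500, 786, 0]) cube([32, 32, 437]);
translate([125, 796, 476]) cube([407, 22, 541]);


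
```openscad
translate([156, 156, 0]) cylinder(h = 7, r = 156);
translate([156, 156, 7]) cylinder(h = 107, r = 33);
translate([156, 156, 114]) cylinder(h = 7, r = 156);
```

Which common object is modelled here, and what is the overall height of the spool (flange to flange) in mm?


A spool. The overall height is 121 mm.

Three coaxial cylinders, large–small–large — a spool. Two 7 mm flanges and a 107 mm core give 7 + 107 + 7 = 121 mm.


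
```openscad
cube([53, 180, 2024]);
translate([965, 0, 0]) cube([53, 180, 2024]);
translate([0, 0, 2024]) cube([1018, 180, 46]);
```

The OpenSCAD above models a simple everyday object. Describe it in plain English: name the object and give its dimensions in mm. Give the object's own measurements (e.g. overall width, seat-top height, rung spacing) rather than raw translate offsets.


A door frame. The clear opening is 912 mm wide and 2024 mm high. Two 53 mm wide jambs, 180 mm deep, stand either side of the opening from the floor to the top of the opening. A 46 mm thick head sits across the top of both jambs, spanning the full outside width of the frame.


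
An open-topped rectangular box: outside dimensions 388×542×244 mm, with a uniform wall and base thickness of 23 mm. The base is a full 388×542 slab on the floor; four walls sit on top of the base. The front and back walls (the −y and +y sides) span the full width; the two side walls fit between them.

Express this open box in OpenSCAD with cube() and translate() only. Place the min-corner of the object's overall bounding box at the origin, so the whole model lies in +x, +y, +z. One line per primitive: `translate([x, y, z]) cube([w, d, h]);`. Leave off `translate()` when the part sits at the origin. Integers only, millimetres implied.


cube([388, 542, 23]);
translate([0, 0, 23]) cube([388, 23, 221]);
translate([0, 519, 23]) cube([388, 23, 221]);
translate([0, 23, 23]) cube([23, 496, 221]);
translate([365, 23, 23]) cube([23, 496, 221]);


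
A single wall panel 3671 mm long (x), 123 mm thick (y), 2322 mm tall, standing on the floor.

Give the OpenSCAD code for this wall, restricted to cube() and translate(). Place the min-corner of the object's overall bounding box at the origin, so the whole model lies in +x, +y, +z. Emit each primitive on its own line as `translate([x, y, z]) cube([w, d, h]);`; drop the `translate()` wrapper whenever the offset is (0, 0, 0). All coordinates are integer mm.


cube([3671, 123, 2322]);


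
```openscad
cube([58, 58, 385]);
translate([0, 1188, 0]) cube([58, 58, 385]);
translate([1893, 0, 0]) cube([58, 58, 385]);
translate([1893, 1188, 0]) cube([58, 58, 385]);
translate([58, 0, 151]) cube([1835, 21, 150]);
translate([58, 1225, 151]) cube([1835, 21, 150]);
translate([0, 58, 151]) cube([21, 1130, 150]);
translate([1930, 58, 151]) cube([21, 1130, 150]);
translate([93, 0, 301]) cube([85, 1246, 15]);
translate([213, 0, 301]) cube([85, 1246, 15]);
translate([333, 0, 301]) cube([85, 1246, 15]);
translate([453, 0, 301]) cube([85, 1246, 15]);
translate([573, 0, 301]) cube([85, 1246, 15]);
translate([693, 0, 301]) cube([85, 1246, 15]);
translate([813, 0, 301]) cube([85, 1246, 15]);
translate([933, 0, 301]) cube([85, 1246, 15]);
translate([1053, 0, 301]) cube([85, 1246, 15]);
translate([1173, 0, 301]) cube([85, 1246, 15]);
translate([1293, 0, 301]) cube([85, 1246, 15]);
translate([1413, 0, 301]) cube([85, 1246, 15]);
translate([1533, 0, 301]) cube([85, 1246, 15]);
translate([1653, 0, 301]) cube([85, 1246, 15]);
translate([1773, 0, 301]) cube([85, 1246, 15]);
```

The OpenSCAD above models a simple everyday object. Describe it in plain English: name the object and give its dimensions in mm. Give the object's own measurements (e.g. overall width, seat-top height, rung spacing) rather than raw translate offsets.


A bed frame 1951 mm long (x) by 1246 mm wide (y). Four 58×58 mm corner posts, 385 mm tall, at the corners of the footprint. Four rails of 21 mm thickness and 150 mm height run between adjacent posts with their undersides at z = 151 mm, their outer faces flush with the outside of the frame (the two x-running rails run between the posts' inner faces; the two y-running rails run between the posts' inner faces). 15 slats, each 85 mm wide (x) and 15 mm thick, lie across the top of the two x-running rails, running the full 1246 mm width of the frame in y; along x they sit between the end posts with a 35 mm gap after the −x posts and between neighbouring slats and before the +x posts.


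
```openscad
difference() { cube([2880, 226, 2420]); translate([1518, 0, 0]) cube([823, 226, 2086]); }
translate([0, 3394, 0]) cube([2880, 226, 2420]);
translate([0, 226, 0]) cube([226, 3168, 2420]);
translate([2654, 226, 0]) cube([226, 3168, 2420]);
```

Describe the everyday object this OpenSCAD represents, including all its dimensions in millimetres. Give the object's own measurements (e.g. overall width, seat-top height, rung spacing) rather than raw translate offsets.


A single room: four walls, each 2420 mm tall and 226 mm thick, enclosing an outside footprint 2880×3620 mm (x × y), no floor or roof. The front and back walls (−y and +y sides) run the full x-width; the side walls fit between their inner faces. A door opening 823 mm wide and 2086 mm tall is cut through the front wall from the floor up, its −x edge 1518 mm from the wall's −x end.


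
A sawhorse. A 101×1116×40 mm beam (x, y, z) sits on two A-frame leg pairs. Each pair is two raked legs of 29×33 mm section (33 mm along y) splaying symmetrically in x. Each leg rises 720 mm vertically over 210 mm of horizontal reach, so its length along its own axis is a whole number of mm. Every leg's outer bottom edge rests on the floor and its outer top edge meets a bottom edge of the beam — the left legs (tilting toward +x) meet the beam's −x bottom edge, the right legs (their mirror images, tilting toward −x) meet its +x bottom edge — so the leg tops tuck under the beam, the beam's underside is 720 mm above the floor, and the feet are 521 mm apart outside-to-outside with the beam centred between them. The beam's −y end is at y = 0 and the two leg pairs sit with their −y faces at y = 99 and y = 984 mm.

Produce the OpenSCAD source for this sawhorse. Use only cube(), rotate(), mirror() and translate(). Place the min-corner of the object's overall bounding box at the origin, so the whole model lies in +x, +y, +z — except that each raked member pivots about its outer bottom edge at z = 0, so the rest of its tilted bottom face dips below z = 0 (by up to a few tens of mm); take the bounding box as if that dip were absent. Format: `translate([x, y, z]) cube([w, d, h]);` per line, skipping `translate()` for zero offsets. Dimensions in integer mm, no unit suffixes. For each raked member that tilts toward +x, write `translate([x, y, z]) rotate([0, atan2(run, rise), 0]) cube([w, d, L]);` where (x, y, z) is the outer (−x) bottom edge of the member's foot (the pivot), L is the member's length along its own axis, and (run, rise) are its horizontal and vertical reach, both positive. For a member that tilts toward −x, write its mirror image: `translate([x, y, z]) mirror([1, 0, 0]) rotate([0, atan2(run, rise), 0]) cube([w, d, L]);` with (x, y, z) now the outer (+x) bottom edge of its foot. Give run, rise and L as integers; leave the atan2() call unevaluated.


translate([210, 0, 720]) cube([101, 1116, 40]);
translate([0, 99, 0]) rotate([0, atan2(210, 720), 0]) cube([29, 33, 750]);
translate([521, 99, 0]) mirror([1, 0, 0]) rotate([0, atan2(210, 720), 0]) cube([29, 33, 750]);
translate([0, 984, 0]) rotate([0, atan2(210, 720), 0]) cube([29, 33, 750]);
translate([521, 984, 0]) mirror([1, 0, 0]) rotate([0, atan2(210, 720), 0]) cube([29, 33, 750]);


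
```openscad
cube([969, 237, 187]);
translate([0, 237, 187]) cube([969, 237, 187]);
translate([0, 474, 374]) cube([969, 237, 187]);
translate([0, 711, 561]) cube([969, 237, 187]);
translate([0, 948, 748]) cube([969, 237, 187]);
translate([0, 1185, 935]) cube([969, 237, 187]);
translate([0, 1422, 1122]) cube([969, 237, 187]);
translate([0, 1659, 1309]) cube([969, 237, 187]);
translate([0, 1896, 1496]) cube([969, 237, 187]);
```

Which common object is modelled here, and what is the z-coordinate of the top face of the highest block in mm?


A staircase. The total rise is 1683 mm.

9 identical blocks, each offset up and back from the previous — a staircase. Each step is 187 mm tall and there are 9 of them, so the total rise is 9 × 187 = 1683 mm.


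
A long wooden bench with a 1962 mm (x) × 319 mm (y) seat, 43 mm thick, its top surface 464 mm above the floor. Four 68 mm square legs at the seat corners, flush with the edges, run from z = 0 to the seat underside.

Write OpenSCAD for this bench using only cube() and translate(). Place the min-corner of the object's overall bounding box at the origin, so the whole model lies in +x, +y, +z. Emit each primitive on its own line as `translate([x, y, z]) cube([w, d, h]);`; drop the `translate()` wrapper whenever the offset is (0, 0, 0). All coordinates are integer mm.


translate([0, 0, 421]) cube([1962, 319, 43]);
cube([68, 68, 421]);
translate([0, 251, 0]) cube([68, 68, 421]);
translate([1894, 0, 0]) cube([68, 68, 421]);
translate([1894, 251, 0]) cube([68, 68, 421]);


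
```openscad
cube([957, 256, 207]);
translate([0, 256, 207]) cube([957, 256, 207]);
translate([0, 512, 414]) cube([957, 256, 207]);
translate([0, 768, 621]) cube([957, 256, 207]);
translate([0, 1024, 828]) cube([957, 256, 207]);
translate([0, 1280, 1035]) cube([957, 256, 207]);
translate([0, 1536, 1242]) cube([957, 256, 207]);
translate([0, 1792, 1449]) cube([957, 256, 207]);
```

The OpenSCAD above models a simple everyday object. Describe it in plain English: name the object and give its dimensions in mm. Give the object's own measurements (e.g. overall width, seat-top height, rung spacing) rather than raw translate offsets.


A straight staircase of 8 solid steps. Each step is 957 mm wide (x), 256 mm deep (y, the going) and 207 mm tall (the rise). The first step rests on the floor; each subsequent step sits one going further in +y and one rise higher in +z, directly behind and above the previous step with no overlap.


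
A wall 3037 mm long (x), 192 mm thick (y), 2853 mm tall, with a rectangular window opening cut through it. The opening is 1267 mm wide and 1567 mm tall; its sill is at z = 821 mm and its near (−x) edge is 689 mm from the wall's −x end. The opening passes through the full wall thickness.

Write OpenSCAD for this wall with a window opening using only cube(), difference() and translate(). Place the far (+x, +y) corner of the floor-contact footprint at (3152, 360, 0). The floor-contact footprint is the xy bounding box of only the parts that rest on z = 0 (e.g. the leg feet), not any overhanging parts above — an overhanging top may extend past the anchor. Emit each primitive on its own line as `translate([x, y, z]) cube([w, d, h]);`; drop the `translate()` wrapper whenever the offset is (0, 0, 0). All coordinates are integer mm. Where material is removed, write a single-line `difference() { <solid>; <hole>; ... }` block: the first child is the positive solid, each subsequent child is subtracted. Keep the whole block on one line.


difference() { translate([115, 168, 0]) cube([3037, 192, 2853]); translate([804, 168, 821]) cube([1267, 192, 1567]); }


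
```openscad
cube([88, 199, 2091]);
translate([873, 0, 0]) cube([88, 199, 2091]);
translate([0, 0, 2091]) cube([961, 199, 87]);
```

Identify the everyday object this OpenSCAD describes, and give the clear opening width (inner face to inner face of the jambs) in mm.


A door frame. The clear opening width is 785 mm.

Two 2091 mm tall posts with a header on top — a door frame. The left jamb is 88 mm wide at x = 0; the right jamb starts at x = 873. The clear opening is 873 − 88 = 785 mm.


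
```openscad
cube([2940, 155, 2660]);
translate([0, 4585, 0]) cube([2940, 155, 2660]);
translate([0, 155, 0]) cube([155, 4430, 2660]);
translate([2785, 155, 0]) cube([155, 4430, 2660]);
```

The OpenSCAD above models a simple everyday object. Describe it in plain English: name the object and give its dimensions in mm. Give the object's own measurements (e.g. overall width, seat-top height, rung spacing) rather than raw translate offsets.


The wall frame of a small rectangular building: four walls, each 2660 mm tall and 155 mm thick, enclosing a footprint 2940 mm (x) by 4740 mm (y) outside-to-outside, with no floor or roof. The front and back walls (the −y and +y sides) span the full width; the two side walls fit between them.


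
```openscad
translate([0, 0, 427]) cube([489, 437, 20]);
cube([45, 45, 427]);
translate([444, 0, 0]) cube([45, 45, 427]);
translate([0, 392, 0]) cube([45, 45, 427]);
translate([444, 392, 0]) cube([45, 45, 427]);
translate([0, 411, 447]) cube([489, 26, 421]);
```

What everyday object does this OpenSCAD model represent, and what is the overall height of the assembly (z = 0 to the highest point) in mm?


A chair. The overall height is 868 mm.

A slab on four corner posts with a tall panel at the back — a chair. The seat slab sits at z = 427 with thickness 20, and the 421 mm backrest starts at the seat top, so the overall height is 427 + 20 + 421 = 868 mm.


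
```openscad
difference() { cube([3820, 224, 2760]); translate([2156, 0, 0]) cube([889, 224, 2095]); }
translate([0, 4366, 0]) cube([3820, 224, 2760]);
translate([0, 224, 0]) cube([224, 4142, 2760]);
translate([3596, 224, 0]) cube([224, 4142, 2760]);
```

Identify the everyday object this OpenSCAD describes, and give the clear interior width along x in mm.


A single room. The interior width is 3372 mm.

Four walls enclosing a rectangle with a door in the front wall — a room. Outside width 3820 minus two 224 mm walls gives 3372 mm.


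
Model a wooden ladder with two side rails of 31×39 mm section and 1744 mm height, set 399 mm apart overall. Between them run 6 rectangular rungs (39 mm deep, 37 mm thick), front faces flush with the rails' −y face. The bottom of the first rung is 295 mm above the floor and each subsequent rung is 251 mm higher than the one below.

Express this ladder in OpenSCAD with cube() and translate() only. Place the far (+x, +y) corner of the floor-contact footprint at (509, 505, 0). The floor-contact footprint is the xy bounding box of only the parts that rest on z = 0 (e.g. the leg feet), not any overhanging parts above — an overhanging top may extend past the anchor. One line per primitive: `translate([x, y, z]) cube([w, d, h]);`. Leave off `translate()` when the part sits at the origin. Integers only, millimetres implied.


translate([110, 466, 0]) cube([31, 39, 1744]);
translate([478, 466, 0]) cube([31, 39, 1744]);
translate([141, 466, 295]) cube([337, 39, 37]);
translate([141, 466, 546]) cube([337, 39, 37]);
translate([141, 466, 797]) cube([337, 39, 37]);
translate([141, 466, 1048]) cube([337, 39, 37]);
translate([141, 466, 1299]) cube([337, 39, 37]);
translate([141, 466, 1550]) cube([337, 39, 37]);
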